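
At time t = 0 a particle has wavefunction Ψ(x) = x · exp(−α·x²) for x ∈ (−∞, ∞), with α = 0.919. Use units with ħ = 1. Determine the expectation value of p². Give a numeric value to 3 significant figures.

2.76

p² Ψ = −ħ² d²Ψ/dx²; ⟨p²⟩ = −ħ² ∫ Ψ*·Ψ'' dx / ∫|Ψ|² dx.
Expand each integrand as polynomial × e^(−2αx²) and use ∫x^(2j)·e^(−2αx²) dx = (2j−1)!!/(4α)^j · √(π/(2α)), odd powers → 0; here √(π/(2α)) = 1.3074. Differentiate with the product rule, d/dx e^(−αx²) = −2αx·e^(−αx²).
State is unnormalized: ∫|Ψ|² dx = 0.35565, and ∫Ψ*·(−ħ² Ψ'') dx = 0.98054, so ⟨p²⟩ = 0.98054 / 0.35565.
⟨p²⟩ = 2.7570.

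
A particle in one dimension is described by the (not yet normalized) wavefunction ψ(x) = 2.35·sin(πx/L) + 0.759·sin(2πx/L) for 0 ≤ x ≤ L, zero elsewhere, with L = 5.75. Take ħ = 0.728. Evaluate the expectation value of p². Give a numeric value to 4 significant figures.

p² ψ = −ħ² d²ψ/dx²; ⟨p²⟩ = −ħ² ∫ ψ*·ψ'' dx / ∫|ψ|² dx.
d²/dx² sin(jπx/L) = −(jπ/L)²·sin(jπx/L); on 0 ≤ x ≤ L, ∫sin²(jπx/L) dx = L/2 and ∫sin(jπx/L)·sin(lπx/L) dx = 0 for j ≠ l, so only diagonal terms survive in ∫|ψ|² and ∫ψ·ψ″; ∫ψ·ψ′ dx = [ψ²/2] between the walls = 0.
State is unnormalized: ∫|ψ|² dx = 17.533, and ∫ψ*·(−ħ² ψ'') dx = 3.5600, so ⟨p²⟩ = 3.5600 / 17.533.
⟨p²⟩ = 0.20304.

0.2030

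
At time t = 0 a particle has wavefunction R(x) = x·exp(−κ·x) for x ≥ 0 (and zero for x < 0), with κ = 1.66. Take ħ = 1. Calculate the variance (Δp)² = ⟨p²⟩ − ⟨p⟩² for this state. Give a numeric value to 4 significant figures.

2.756

Compute ⟨p⟩ and ⟨p²⟩ separately; (Δp)² = ⟨p²⟩ − ⟨p⟩².
Differentiate x·exp(−κ·x) with the product rule; every integrand then reduces to terms xʲ·e^(−2κx) on [0, ∞), with ∫₀^∞ xʲ·e^(−2κx) dx = j!/(2κ)^(j+1).
Normalization: ∫|R|² dx = 0.054653.
⟨p⟩ = 0.0000 and ⟨p²⟩ = 2.7556.
(Δp)² = 2.7556 − (0.0000)² = 2.7556.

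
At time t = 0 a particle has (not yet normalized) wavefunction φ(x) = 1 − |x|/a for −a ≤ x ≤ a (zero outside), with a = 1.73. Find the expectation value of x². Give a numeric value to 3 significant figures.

0.299

⟨x²⟩ = ∫ x²·|φ|² dx / ∫|φ|² dx (integrals over the domain).
φ is even, so ∫ over [−a, a] = 2∫₀ᵃ with φ = 1 − x/a there: ∫₀ᵃ (1 − x/a)² dx = a/3, ∫₀ᵃ x²(1 − x/a)² dx = a³/30, ∫₀ᵃ x⁴(1 − x/a)² dx = a⁵/105.
State is unnormalized: ∫|φ|² dx = 1.1533, and ∫φ*·x²·φ dx = 0.34518, so ⟨x²⟩ = 0.34518 / 1.1533.
⟨x²⟩ = 0.29929.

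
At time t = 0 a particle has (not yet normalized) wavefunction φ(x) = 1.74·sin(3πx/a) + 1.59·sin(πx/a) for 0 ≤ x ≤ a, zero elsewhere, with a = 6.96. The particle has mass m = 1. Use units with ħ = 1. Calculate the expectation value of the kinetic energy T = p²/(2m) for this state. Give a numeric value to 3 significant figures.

T = −(ħ²/2m) d²/dx², so ⟨T⟩ = −(ħ²/2m) ∫ φ*·φ'' dx / ∫|φ|² dx; with m = 1.
d²/dx² sin(jπx/a) = −(jπ/a)²·sin(jπx/a); on 0 ≤ x ≤ a, ∫sin²(jπx/a) dx = a/2 and ∫sin(jπx/a)·sin(lπx/a) dx = 0 for j ≠ l, so only diagonal terms survive in ∫|φ|² and ∫φ·φ″; ∫φ·φ′ dx = [φ²/2] between the walls = 0.
State is unnormalized: ∫|φ|² dx = 19.334, and ∫φ*·(−ħ²/2m · φ'') dx = 10.556, so ⟨T⟩ = 10.556 / 19.334.
⟨T⟩ = 0.54599.

0.546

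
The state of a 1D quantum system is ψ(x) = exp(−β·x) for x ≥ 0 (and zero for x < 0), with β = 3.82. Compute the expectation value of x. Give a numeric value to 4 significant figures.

⟨x⟩ = ∫ x·|ψ|² dx / ∫|ψ|² dx (integrals over the domain).
Every integrand reduces to terms xʲ·e^(−2βx) on [0, ∞); use ∫₀^∞ xʲ·e^(−2βx) dx = j!/(2β)^(j+1).
State is unnormalized: ∫|ψ|² dx = 0.13089, and ∫ψ*·x·ψ dx = 0.017132, so ⟨x⟩ = 0.017132 / 0.13089.
⟨x⟩ = 0.13089.

0.1309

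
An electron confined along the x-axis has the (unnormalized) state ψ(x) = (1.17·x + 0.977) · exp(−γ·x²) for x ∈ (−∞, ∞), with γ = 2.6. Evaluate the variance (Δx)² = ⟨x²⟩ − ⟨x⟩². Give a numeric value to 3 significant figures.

0.0785

Compute ⟨x⟩ and ⟨x²⟩ separately, then (Δx)² = ⟨x²⟩ − ⟨x⟩².
Expand each integrand as polynomial × e^(−2γx²) and use ∫x^(2j)·e^(−2γx²) dx = (2j−1)!!/(4γ)^j · √(π/(2γ)), odd powers → 0; here √(π/(2γ)) = 0.77727.
Normalization: ∫|ψ|² dx = 0.84424.
⟨x⟩ = 0.20239 and ⟨x²⟩ = 0.11946.
(Δx)² = 0.11946 − (0.20239)² = 0.078497.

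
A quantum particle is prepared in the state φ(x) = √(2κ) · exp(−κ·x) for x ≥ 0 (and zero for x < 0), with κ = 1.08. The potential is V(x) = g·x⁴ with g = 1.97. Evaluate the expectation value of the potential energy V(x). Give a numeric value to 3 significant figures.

⟨V⟩ = ∫ V(x)·|φ|² dx.
Every integrand reduces to terms xʲ·e^(−2κx) on [0, ∞); use ∫₀^∞ xʲ·e^(−2κx) dx = j!/(2κ)^(j+1).
⟨V⟩ = 2.1720.

2.17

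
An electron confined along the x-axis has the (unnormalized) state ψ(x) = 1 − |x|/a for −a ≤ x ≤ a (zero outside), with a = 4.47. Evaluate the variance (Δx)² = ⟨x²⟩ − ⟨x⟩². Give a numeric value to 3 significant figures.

2.00

Compute ⟨x⟩ and ⟨x²⟩ separately, then (Δx)² = ⟨x²⟩ − ⟨x⟩².
ψ is even, so ∫ over [−a, a] = 2∫₀ᵃ with ψ = 1 − x/a there: ∫₀ᵃ (1 − x/a)² dx = a/3, ∫₀ᵃ x²(1 − x/a)² dx = a³/30, ∫₀ᵃ x⁴(1 − x/a)² dx = a⁵/105.
Normalization: ∫|ψ|² dx = 2.9800.
⟨x⟩ = 0.0000 and ⟨x²⟩ = 1.9981.
(Δx)² = 1.9981 − (0.0000)² = 1.9981.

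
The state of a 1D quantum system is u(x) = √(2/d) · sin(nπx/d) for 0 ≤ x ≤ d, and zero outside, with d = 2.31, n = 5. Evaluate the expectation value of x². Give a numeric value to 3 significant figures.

⟨x²⟩ = ∫ x²·|u|² dx (integrals over the domain).
With sin²θ = (1 − cos2θ)/2 on 0 ≤ x ≤ d: ∫sin²(nπx/d) dx = d/2, ∫x·sin²(nπx/d) dx = d²/4, ∫x²·sin²(nπx/d) dx = d³·(1/6 − 1/(4n²π²)); higher powers xᵏ the same way, integrating xᵏ·cos(2nπx/d) by parts.
⟨x²⟩ = 1.7679.

1.77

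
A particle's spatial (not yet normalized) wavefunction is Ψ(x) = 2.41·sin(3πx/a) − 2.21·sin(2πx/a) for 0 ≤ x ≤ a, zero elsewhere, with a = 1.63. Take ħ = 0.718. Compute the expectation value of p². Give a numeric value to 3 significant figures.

p² Ψ = −ħ² d²Ψ/dx²; ⟨p²⟩ = −ħ² ∫ Ψ*·Ψ'' dx / ∫|Ψ|² dx.
d²/dx² sin(jπx/a) = −(jπ/a)²·sin(jπx/a); on 0 ≤ x ≤ a, ∫sin²(jπx/a) dx = a/2 and ∫sin(jπx/a)·sin(lπx/a) dx = 0 for j ≠ l, so only diagonal terms survive in ∫|Ψ|² and ∫Ψ·Ψ″; ∫Ψ·Ψ′ dx = [Ψ²/2] between the walls = 0.
State is unnormalized: ∫|Ψ|² dx = 8.7141, and ∫Ψ*·(−ħ² Ψ'') dx = 112.08, so ⟨p²⟩ = 112.08 / 8.7141.
⟨p²⟩ = 12.861.

12.9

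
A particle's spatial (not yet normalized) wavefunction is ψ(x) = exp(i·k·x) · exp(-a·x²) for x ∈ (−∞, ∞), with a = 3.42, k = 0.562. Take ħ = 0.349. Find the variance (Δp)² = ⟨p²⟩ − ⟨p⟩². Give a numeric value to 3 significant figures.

Compute ⟨p⟩ and ⟨p²⟩ separately; (Δp)² = ⟨p²⟩ − ⟨p⟩².
Gaussian moments: ∫x^(2j)·e^(−2ax²) dx = (2j−1)!!/(4a)^j · √(π/(2a)), odd powers integrate to 0; here √(π/(2a)) = 0.67771. Derivatives: ψ′ = (ik − 2ax)·ψ, ψ″ = ((ik − 2ax)² − 2a)·ψ; the odd-in-x pieces drop out.
Normalization: ∫|ψ|² dx = 0.67771.
⟨p⟩ = 0.19614 and ⟨p²⟩ = 0.45503.
(Δp)² = 0.45503 − (0.19614)² = 0.41656.

0.417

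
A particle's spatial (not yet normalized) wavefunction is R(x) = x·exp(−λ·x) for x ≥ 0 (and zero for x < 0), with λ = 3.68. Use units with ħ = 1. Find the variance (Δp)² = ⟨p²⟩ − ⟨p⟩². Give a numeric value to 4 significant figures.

13.54

Compute ⟨p⟩ and ⟨p²⟩ separately; (Δp)² = ⟨p²⟩ − ⟨p⟩².
Differentiate x·exp(−λ·x) with the product rule; every integrand then reduces to terms xʲ·e^(−2λx) on [0, ∞), with ∫₀^∞ xʲ·e^(−2λx) dx = j!/(2λ)^(j+1).
Normalization: ∫|R|² dx = 0.0050165.
⟨p⟩ = 0.0000 and ⟨p²⟩ = 13.542.
(Δp)² = 13.542 − (0.0000)² = 13.542.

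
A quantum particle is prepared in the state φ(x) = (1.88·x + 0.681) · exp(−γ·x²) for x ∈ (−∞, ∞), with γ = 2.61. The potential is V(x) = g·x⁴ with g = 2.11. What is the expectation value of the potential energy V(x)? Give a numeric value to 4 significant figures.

⟨V⟩ = ∫ V(x)·|φ|² dx / ∫|φ|² dx.
Expand each integrand as polynomial × e^(−2γx²) and use ∫x^(2j)·e^(−2γx²) dx = (2j−1)!!/(4γ)^j · √(π/(2γ)), odd powers → 0; here √(π/(2γ)) = 0.77578.
State is unnormalized: ∫|φ|² dx = 0.62241, and ∫φ*·V(x)·φ dx = 0.097160, so ⟨V⟩ = 0.097160 / 0.62241.
⟨V⟩ = 0.15610.

0.1561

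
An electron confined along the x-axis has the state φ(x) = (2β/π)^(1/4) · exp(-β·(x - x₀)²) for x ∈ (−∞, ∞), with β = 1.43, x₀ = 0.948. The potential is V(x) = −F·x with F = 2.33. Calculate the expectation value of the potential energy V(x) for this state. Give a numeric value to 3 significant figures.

⟨V⟩ = ∫ V(x)·|φ|² dx.
Gaussian moments (u = x − x₀): ∫u^(2j)·e^(−2βu²) du = (2j−1)!!/(4β)^j · √(π/(2β)), odd powers integrate to 0; here √(π/(2β)) = 1.0481.
⟨V⟩ = -2.2088.

-2.21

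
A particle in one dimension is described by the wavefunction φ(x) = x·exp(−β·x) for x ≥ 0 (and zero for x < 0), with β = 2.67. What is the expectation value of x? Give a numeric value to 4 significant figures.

0.5618

⟨x⟩ = ∫ x·|φ|² dx / ∫|φ|² dx (integrals over the domain).
Every integrand reduces to terms xʲ·e^(−2βx) on [0, ∞); use ∫₀^∞ xʲ·e^(−2βx) dx = j!/(2β)^(j+1).
State is unnormalized: ∫|φ|² dx = 0.013134, and ∫φ*·x·φ dx = 0.0073788, so ⟨x⟩ = 0.0073788 / 0.013134.
⟨x⟩ = 0.56180.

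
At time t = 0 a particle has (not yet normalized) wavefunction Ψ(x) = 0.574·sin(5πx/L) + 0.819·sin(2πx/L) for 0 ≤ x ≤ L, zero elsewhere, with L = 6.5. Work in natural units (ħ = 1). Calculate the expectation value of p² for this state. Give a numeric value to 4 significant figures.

2.550

p² Ψ = −ħ² d²Ψ/dx²; ⟨p²⟩ = −ħ² ∫ Ψ*·Ψ'' dx / ∫|Ψ|² dx.
d²/dx² sin(jπx/L) = −(jπ/L)²·sin(jπx/L); on 0 ≤ x ≤ L, ∫sin²(jπx/L) dx = L/2 and ∫sin(jπx/L)·sin(lπx/L) dx = 0 for j ≠ l, so only diagonal terms survive in ∫|Ψ|² and ∫Ψ·Ψ″; ∫Ψ·Ψ′ dx = [Ψ²/2] between the walls = 0.
State is unnormalized: ∫|Ψ|² dx = 3.2508, and ∫Ψ*·(−ħ² Ψ'') dx = 8.2904, so ⟨p²⟩ = 8.2904 / 3.2508.
⟨p²⟩ = 2.5503.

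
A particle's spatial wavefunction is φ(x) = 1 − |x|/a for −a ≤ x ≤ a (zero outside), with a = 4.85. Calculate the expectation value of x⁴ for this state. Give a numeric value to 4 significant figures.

15.81

⟨x⁴⟩ = ∫ x⁴·|φ|² dx / ∫|φ|² dx (integrals over the domain).
φ is even, so ∫ over [−a, a] = 2∫₀ᵃ with φ = 1 − x/a there: ∫₀ᵃ (1 − x/a)² dx = a/3, ∫₀ᵃ x²(1 − x/a)² dx = a³/30, ∫₀ᵃ x⁴(1 − x/a)² dx = a⁵/105.
State is unnormalized: ∫|φ|² dx = 3.2333, and ∫φ*·x⁴·φ dx = 51.115, so ⟨x⁴⟩ = 51.115 / 3.2333.
⟨x⁴⟩ = 15.809.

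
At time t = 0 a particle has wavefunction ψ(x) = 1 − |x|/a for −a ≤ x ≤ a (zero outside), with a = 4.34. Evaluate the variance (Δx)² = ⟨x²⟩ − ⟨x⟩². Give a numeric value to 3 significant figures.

Compute ⟨x⟩ and ⟨x²⟩ separately, then (Δx)² = ⟨x²⟩ − ⟨x⟩².
ψ is even, so ∫ over [−a, a] = 2∫₀ᵃ with ψ = 1 − x/a there: ∫₀ᵃ (1 − x/a)² dx = a/3, ∫₀ᵃ x²(1 − x/a)² dx = a³/30, ∫₀ᵃ x⁴(1 − x/a)² dx = a⁵/105.
Normalization: ∫|ψ|² dx = 2.8933.
⟨x⟩ = 0.0000 and ⟨x²⟩ = 1.8836.
(Δx)² = 1.8836 − (0.0000)² = 1.8836.

1.88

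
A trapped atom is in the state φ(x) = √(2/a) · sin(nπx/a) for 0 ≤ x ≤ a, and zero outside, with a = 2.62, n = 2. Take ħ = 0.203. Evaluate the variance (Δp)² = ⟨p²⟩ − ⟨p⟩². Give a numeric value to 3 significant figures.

Compute ⟨p⟩ and ⟨p²⟩ separately; (Δp)² = ⟨p²⟩ − ⟨p⟩².
d/dx sin(nπx/a) = (nπ/a)·cos(nπx/a) and d²/dx² sin(nπx/a) = −(nπ/a)²·sin(nπx/a); on 0 ≤ x ≤ a, ∫sin²(nπx/a) dx = a/2 and ∫sin(nπx/a)·cos(nπx/a) dx = 0.
⟨p⟩ = 0.0000 and ⟨p²⟩ = 0.23700.
(Δp)² = 0.23700 − (0.0000)² = 0.23700.

0.237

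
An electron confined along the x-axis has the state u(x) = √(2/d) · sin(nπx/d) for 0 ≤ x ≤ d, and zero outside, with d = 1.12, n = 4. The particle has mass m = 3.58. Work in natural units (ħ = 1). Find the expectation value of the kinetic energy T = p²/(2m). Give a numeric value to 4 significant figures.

17.58

T = −(ħ²/2m) d²/dx², so ⟨T⟩ = −(ħ²/2m) ∫ u*·u'' dx; with m = 3.58.
d/dx sin(nπx/d) = (nπ/d)·cos(nπx/d) and d²/dx² sin(nπx/d) = −(nπ/d)²·sin(nπx/d); on 0 ≤ x ≤ d, ∫sin²(nπx/d) dx = d/2 and ∫sin(nπx/d)·cos(nπx/d) dx = 0.
⟨T⟩ = 17.582.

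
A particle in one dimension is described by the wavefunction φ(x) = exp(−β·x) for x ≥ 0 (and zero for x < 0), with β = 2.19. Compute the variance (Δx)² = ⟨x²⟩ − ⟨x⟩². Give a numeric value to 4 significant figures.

Compute ⟨x⟩ and ⟨x²⟩ separately, then (Δx)² = ⟨x²⟩ − ⟨x⟩².
Every integrand reduces to terms xʲ·e^(−2βx) on [0, ∞); use ∫₀^∞ xʲ·e^(−2βx) dx = j!/(2β)^(j+1).
Normalization: ∫|φ|² dx = 0.22831.
⟨x⟩ = 0.22831 and ⟨x²⟩ = 0.10425.
(Δx)² = 0.10425 − (0.22831)² = 0.052126.

0.05213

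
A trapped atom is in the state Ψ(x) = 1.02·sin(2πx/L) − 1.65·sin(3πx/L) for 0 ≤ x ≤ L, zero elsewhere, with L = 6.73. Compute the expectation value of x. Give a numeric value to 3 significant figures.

⟨x⟩ = ∫ x·|Ψ|² dx / ∫|Ψ|² dx (integrals over the domain).
On 0 ≤ x ≤ L (j ≠ l): ∫sin²(jπx/L) dx = L/2, ∫sin(jπx/L)·sin(lπx/L) dx = 0; diagonal moments ∫x·sin²(jπx/L) dx = L²/4, ∫x²·sin²(jπx/L) dx = L³·(1/6 − 1/(4j²π²)); cross terms ∫x·sin(jπx/L)·sin(lπx/L) dx = 0 for j + l even and −4jlL²/(π²(j² − l²)²) for j + l odd, ∫x²·sin(jπx/L)·sin(lπx/L) dx = (−1)^(j+l)·4jlL³/(π²(j² − l²)²); higher powers the same way via product-to-sum and parts.
State is unnormalized: ∫|Ψ|² dx = 12.662, and ∫Ψ*·x·Ψ dx = 57.437, so ⟨x⟩ = 57.437 / 12.662.
⟨x⟩ = 4.5361.

4.54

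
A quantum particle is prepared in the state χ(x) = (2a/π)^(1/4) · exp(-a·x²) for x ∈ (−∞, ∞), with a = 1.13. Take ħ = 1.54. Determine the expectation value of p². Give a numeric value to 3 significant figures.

p² χ = −ħ² d²χ/dx²; ⟨p²⟩ = −ħ² ∫ χ*·χ'' dx.
Gaussian moments: ∫x^(2j)·e^(−2ax²) dx = (2j−1)!!/(4a)^j · √(π/(2a)), odd powers integrate to 0; here √(π/(2a)) = 1.1790. Derivatives: d/dx e^(−ax²) = −2ax·e^(−ax²), d²/dx² e^(−ax²) = (4a²x² − 2a)·e^(−ax²).
⟨p²⟩ = 2.6799.

2.68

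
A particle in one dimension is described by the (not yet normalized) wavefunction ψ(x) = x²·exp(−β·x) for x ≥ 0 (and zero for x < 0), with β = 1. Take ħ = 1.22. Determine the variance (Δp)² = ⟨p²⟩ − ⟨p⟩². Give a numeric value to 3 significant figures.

0.496

Compute ⟨p⟩ and ⟨p²⟩ separately; (Δp)² = ⟨p²⟩ − ⟨p⟩².
Differentiate x²·exp(−β·x) with the product rule; every integrand then reduces to terms xʲ·e^(−2βx) on [0, ∞), with ∫₀^∞ xʲ·e^(−2βx) dx = j!/(2β)^(j+1).
Normalization: ∫|ψ|² dx = 0.75000.
⟨p⟩ = 0.0000 and ⟨p²⟩ = 0.49613.
(Δp)² = 0.49613 − (0.0000)² = 0.49613.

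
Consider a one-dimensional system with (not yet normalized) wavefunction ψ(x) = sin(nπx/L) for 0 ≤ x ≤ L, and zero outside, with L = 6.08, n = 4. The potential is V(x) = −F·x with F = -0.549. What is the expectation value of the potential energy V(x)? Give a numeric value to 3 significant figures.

1.67

⟨V⟩ = ∫ V(x)·|ψ|² dx / ∫|ψ|² dx.
With sin²θ = (1 − cos2θ)/2 on 0 ≤ x ≤ L: ∫sin²(nπx/L) dx = L/2, ∫x·sin²(nπx/L) dx = L²/4, ∫x²·sin²(nπx/L) dx = L³·(1/6 − 1/(4n²π²)); higher powers xᵏ the same way, integrating xᵏ·cos(2nπx/L) by parts.
State is unnormalized: ∫|ψ|² dx = 3.0400, and ∫ψ*·V(x)·ψ dx = 5.0736, so ⟨V⟩ = 5.0736 / 3.0400.
⟨V⟩ = 1.6690.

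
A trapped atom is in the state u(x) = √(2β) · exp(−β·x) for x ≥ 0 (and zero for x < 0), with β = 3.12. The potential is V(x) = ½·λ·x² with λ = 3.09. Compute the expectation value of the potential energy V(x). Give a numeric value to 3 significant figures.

⟨V⟩ = ∫ V(x)·|u|² dx.
Every integrand reduces to terms xʲ·e^(−2βx) on [0, ∞); use ∫₀^∞ xʲ·e^(−2βx) dx = j!/(2β)^(j+1).
⟨V⟩ = 0.079358.

0.0794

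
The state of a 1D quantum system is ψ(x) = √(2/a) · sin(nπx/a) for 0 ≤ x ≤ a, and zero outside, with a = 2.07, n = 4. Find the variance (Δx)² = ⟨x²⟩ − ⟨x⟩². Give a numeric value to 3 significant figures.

0.344

Compute ⟨x⟩ and ⟨x²⟩ separately, then (Δx)² = ⟨x²⟩ − ⟨x⟩².
With sin²θ = (1 − cos2θ)/2 on 0 ≤ x ≤ a: ∫sin²(nπx/a) dx = a/2, ∫x·sin²(nπx/a) dx = a²/4, ∫x²·sin²(nπx/a) dx = a³·(1/6 − 1/(4n²π²)); higher powers xᵏ the same way, integrating xᵏ·cos(2nπx/a) by parts.
⟨x⟩ = 1.0350 and ⟨x²⟩ = 1.4147.
(Δx)² = 1.4147 − (1.0350)² = 0.34351.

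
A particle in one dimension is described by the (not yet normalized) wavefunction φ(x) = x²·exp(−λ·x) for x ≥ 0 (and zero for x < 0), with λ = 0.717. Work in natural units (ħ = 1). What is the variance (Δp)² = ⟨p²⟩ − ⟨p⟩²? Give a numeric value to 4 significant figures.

0.1714

Compute ⟨p⟩ and ⟨p²⟩ separately; (Δp)² = ⟨p²⟩ − ⟨p⟩².
Differentiate x²·exp(−λ·x) with the product rule; every integrand then reduces to terms xʲ·e^(−2λx) on [0, ∞), with ∫₀^∞ xʲ·e^(−2λx) dx = j!/(2λ)^(j+1).
Normalization: ∫|φ|² dx = 3.9579.
⟨p⟩ = 0.0000 and ⟨p²⟩ = 0.17136.
(Δp)² = 0.17136 − (0.0000)² = 0.17136.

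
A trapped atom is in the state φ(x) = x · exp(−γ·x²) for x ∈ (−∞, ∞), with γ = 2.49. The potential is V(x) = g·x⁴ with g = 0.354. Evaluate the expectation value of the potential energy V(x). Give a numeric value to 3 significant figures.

⟨V⟩ = ∫ V(x)·|φ|² dx / ∫|φ|² dx.
Expand each integrand as polynomial × e^(−2γx²) and use ∫x^(2j)·e^(−2γx²) dx = (2j−1)!!/(4γ)^j · √(π/(2γ)), odd powers → 0; here √(π/(2γ)) = 0.79426.
State is unnormalized: ∫|φ|² dx = 0.079745, and ∫φ*·V(x)·φ dx = 0.0042685, so ⟨V⟩ = 0.0042685 / 0.079745.
⟨V⟩ = 0.053527.

0.0535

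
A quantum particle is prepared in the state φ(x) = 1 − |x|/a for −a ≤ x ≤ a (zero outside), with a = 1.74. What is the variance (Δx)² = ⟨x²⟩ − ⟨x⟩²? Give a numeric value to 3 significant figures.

Compute ⟨x⟩ and ⟨x²⟩ separately, then (Δx)² = ⟨x²⟩ − ⟨x⟩².
φ is even, so ∫ over [−a, a] = 2∫₀ᵃ with φ = 1 − x/a there: ∫₀ᵃ (1 − x/a)² dx = a/3, ∫₀ᵃ x²(1 − x/a)² dx = a³/30, ∫₀ᵃ x⁴(1 − x/a)² dx = a⁵/105.
Normalization: ∫|φ|² dx = 1.1600.
⟨x⟩ = 0.0000 and ⟨x²⟩ = 0.30276.
(Δx)² = 0.30276 − (0.0000)² = 0.30276.

0.303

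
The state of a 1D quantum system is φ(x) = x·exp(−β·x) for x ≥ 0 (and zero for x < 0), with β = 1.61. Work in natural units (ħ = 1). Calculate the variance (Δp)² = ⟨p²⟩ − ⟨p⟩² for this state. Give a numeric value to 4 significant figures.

2.592

Compute ⟨p⟩ and ⟨p²⟩ separately; (Δp)² = ⟨p²⟩ − ⟨p⟩².
Differentiate x·exp(−β·x) with the product rule; every integrand then reduces to terms xʲ·e^(−2βx) on [0, ∞), with ∫₀^∞ xʲ·e^(−2βx) dx = j!/(2β)^(j+1).
Normalization: ∫|φ|² dx = 0.059905.
⟨p⟩ = 0.0000 and ⟨p²⟩ = 2.5921.
(Δp)² = 2.5921 − (0.0000)² = 2.5921.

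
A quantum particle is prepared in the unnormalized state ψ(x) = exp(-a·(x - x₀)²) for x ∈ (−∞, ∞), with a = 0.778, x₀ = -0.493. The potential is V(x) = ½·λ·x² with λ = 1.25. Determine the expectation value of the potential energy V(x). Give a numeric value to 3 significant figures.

⟨V⟩ = ∫ V(x)·|ψ|² dx / ∫|ψ|² dx.
Gaussian moments (u = x − x₀): ∫u^(2j)·e^(−2au²) du = (2j−1)!!/(4a)^j · √(π/(2a)), odd powers integrate to 0; here √(π/(2a)) = 1.4209.
State is unnormalized: ∫|ψ|² dx = 1.4209, and ∫ψ*·V(x)·ψ dx = 0.50122, so ⟨V⟩ = 0.50122 / 1.4209.
⟨V⟩ = 0.35274.

0.353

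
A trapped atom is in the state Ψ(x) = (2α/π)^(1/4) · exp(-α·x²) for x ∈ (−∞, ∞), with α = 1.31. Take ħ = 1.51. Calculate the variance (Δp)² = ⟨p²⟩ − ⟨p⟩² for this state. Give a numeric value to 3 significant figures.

Compute ⟨p⟩ and ⟨p²⟩ separately; (Δp)² = ⟨p²⟩ − ⟨p⟩².
Gaussian moments: ∫x^(2j)·e^(−2αx²) dx = (2j−1)!!/(4α)^j · √(π/(2α)), odd powers integrate to 0; here √(π/(2α)) = 1.0950. Derivatives: d/dx e^(−αx²) = −2αx·e^(−αx²), d²/dx² e^(−αx²) = (4α²x² − 2α)·e^(−αx²).
⟨p⟩ = 0.0000 and ⟨p²⟩ = 2.9869.
(Δp)² = 2.9869 − (0.0000)² = 2.9869.

2.99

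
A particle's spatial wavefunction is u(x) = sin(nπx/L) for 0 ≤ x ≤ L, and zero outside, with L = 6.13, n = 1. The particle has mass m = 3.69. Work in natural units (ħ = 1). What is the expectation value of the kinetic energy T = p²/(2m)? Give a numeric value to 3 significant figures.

T = −(ħ²/2m) d²/dx², so ⟨T⟩ = −(ħ²/2m) ∫ u*·u'' dx / ∫|u|² dx; with m = 3.69.
d/dx sin(nπx/L) = (nπ/L)·cos(nπx/L) and d²/dx² sin(nπx/L) = −(nπ/L)²·sin(nπx/L); on 0 ≤ x ≤ L, ∫sin²(nπx/L) dx = L/2 and ∫sin(nπx/L)·cos(nπx/L) dx = 0.
State is unnormalized: ∫|u|² dx = 3.0650, and ∫u*·(−ħ²/2m · u'') dx = 0.10908, so ⟨T⟩ = 0.10908 / 3.0650.
⟨T⟩ = 0.035590.

0.0356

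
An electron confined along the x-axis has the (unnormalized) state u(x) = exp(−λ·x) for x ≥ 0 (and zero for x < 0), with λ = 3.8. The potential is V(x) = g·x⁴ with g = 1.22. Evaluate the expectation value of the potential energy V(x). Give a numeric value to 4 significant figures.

⟨V⟩ = ∫ V(x)·|u|² dx / ∫|u|² dx.
Every integrand reduces to terms xʲ·e^(−2λx) on [0, ∞); use ∫₀^∞ xʲ·e^(−2λx) dx = j!/(2λ)^(j+1).
State is unnormalized: ∫|u|² dx = 0.13158, and ∫u*·V(x)·u dx = 0.0011548, so ⟨V⟩ = 0.0011548 / 0.13158.
⟨V⟩ = 0.0087764.

0.008776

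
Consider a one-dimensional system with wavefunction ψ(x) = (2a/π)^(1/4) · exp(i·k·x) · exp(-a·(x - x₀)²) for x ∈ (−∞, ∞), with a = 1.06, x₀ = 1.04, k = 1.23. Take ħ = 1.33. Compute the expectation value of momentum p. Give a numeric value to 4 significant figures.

p ψ = −iħ dψ/dx; then ⟨p⟩ = ∫ ψ*·(pψ) dx.
Gaussian moments (u = x − x₀): ∫u^(2j)·e^(−2au²) du = (2j−1)!!/(4a)^j · √(π/(2a)), odd powers integrate to 0; here √(π/(2a)) = 1.2173. Derivatives: ψ′ = (ik − 2au)·ψ, ψ″ = ((ik − 2au)² − 2a)·ψ; the odd-in-u pieces drop out.
⟨p⟩ = 1.6359.

1.636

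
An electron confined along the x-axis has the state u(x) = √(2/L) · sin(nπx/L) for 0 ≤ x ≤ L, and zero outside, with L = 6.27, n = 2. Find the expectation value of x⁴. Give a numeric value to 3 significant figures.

271.

⟨x⁴⟩ = ∫ x⁴·|u|² dx (integrals over the domain).
With sin²θ = (1 − cos2θ)/2 on 0 ≤ x ≤ L: ∫sin²(nπx/L) dx = L/2, ∫x·sin²(nπx/L) dx = L²/4, ∫x²·sin²(nπx/L) dx = L³·(1/6 − 1/(4n²π²)); higher powers xᵏ the same way, integrating xᵏ·cos(2nπx/L) by parts.
⟨x⁴⟩ = 271.44.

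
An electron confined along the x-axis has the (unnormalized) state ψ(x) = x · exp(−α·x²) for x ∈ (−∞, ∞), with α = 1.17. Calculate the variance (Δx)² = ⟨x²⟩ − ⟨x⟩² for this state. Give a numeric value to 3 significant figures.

0.641

Compute ⟨x⟩ and ⟨x²⟩ separately, then (Δx)² = ⟨x²⟩ − ⟨x⟩².
Expand each integrand as polynomial × e^(−2αx²) and use ∫x^(2j)·e^(−2αx²) dx = (2j−1)!!/(4α)^j · √(π/(2α)), odd powers → 0; here √(π/(2α)) = 1.1587.
Normalization: ∫|ψ|² dx = 0.24758.
⟨x⟩ = 0.0000 and ⟨x²⟩ = 0.64103.
(Δx)² = 0.64103 − (0.0000)² = 0.64103.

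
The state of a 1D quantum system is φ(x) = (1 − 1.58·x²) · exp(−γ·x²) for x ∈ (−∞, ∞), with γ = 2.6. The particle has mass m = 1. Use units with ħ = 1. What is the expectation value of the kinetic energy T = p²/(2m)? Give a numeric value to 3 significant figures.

T = −(ħ²/2m) d²/dx², so ⟨T⟩ = −(ħ²/2m) ∫ φ*·φ'' dx / ∫|φ|² dx; with m = 1.
Expand each integrand as polynomial × e^(−2γx²) and use ∫x^(2j)·e^(−2γx²) dx = (2j−1)!!/(4γ)^j · √(π/(2γ)), odd powers → 0; here √(π/(2γ)) = 0.77727. Differentiate with the product rule, d/dx e^(−γx²) = −2γx·e^(−γx²).
State is unnormalized: ∫|φ|² dx = 0.59492, and ∫φ*·(−ħ²/2m · φ'') dx = 1.4807, so ⟨T⟩ = 1.4807 / 0.59492.
⟨T⟩ = 2.4890.

2.49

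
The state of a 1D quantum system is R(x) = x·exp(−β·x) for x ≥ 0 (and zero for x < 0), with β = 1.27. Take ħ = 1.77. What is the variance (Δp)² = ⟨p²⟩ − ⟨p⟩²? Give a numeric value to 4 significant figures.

5.053

Compute ⟨p⟩ and ⟨p²⟩ separately; (Δp)² = ⟨p²⟩ − ⟨p⟩².
Differentiate x·exp(−β·x) with the product rule; every integrand then reduces to terms xʲ·e^(−2βx) on [0, ∞), with ∫₀^∞ xʲ·e^(−2βx) dx = j!/(2β)^(j+1).
Normalization: ∫|R|² dx = 0.12205.
⟨p⟩ = 0.0000 and ⟨p²⟩ = 5.0531.
(Δp)² = 5.0531 − (0.0000)² = 5.0531.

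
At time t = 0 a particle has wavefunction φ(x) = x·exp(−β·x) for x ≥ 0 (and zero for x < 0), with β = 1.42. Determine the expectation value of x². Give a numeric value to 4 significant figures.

1.488

⟨x²⟩ = ∫ x²·|φ|² dx / ∫|φ|² dx (integrals over the domain).
Every integrand reduces to terms xʲ·e^(−2βx) on [0, ∞); use ∫₀^∞ xʲ·e^(−2βx) dx = j!/(2β)^(j+1).
State is unnormalized: ∫|φ|² dx = 0.087312, and ∫φ*·x²·φ dx = 0.12990, so ⟨x²⟩ = 0.12990 / 0.087312.
⟨x²⟩ = 1.4878.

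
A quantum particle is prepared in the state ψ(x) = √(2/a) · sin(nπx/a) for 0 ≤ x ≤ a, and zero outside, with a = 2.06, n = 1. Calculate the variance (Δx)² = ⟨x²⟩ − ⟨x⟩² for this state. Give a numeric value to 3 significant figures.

0.139

Compute ⟨x⟩ and ⟨x²⟩ separately, then (Δx)² = ⟨x²⟩ − ⟨x⟩².
With sin²θ = (1 − cos2θ)/2 on 0 ≤ x ≤ a: ∫sin²(nπx/a) dx = a/2, ∫x·sin²(nπx/a) dx = a²/4, ∫x²·sin²(nπx/a) dx = a³·(1/6 − 1/(4n²π²)); higher powers xᵏ the same way, integrating xᵏ·cos(2nπx/a) by parts.
⟨x⟩ = 1.0300 and ⟨x²⟩ = 1.1996.
(Δx)² = 1.1996 − (1.0300)² = 0.13865.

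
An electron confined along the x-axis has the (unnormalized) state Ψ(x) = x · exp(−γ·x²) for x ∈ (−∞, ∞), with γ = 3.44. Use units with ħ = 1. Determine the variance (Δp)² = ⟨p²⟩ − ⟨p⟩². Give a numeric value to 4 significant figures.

10.32

Compute ⟨p⟩ and ⟨p²⟩ separately; (Δp)² = ⟨p²⟩ − ⟨p⟩².
Expand each integrand as polynomial × e^(−2γx²) and use ∫x^(2j)·e^(−2γx²) dx = (2j−1)!!/(4γ)^j · √(π/(2γ)), odd powers → 0; here √(π/(2γ)) = 0.67574. Differentiate with the product rule, d/dx e^(−γx²) = −2γx·e^(−γx²).
Normalization: ∫|Ψ|² dx = 0.049109.
⟨p⟩ = 0.0000 and ⟨p²⟩ = 10.320.
(Δp)² = 10.320 − (0.0000)² = 10.320.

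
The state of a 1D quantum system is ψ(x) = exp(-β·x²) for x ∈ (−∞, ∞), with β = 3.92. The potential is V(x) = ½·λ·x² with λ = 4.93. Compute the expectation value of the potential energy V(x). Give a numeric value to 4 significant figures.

⟨V⟩ = ∫ V(x)·|ψ|² dx / ∫|ψ|² dx.
Gaussian moments: ∫x^(2j)·e^(−2βx²) dx = (2j−1)!!/(4β)^j · √(π/(2β)), odd powers integrate to 0; here √(π/(2β)) = 0.63302.
State is unnormalized: ∫|ψ|² dx = 0.63302, and ∫ψ*·V(x)·ψ dx = 0.099515, so ⟨V⟩ = 0.099515 / 0.63302.
⟨V⟩ = 0.15721.

0.1572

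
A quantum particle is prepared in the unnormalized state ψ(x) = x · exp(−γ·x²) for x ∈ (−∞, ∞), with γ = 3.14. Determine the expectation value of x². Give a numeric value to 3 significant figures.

0.239

⟨x²⟩ = ∫ x²·|ψ|² dx / ∫|ψ|² dx (integrals over the domain).
Expand each integrand as polynomial × e^(−2γx²) and use ∫x^(2j)·e^(−2γx²) dx = (2j−1)!!/(4γ)^j · √(π/(2γ)), odd powers → 0; here √(π/(2γ)) = 0.70729.
State is unnormalized: ∫|ψ|² dx = 0.056313, and ∫ψ*·x²·ψ dx = 0.013450, so ⟨x²⟩ = 0.013450 / 0.056313.
⟨x²⟩ = 0.23885.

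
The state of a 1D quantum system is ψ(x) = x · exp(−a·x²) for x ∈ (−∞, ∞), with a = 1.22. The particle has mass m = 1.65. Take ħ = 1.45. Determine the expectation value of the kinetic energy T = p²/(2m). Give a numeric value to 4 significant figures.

T = −(ħ²/2m) d²/dx², so ⟨T⟩ = −(ħ²/2m) ∫ ψ*·ψ'' dx / ∫|ψ|² dx; with m = 1.65.
Expand each integrand as polynomial × e^(−2ax²) and use ∫x^(2j)·e^(−2ax²) dx = (2j−1)!!/(4a)^j · √(π/(2a)), odd powers → 0; here √(π/(2a)) = 1.1347. Differentiate with the product rule, d/dx e^(−ax²) = −2ax·e^(−ax²).
State is unnormalized: ∫|ψ|² dx = 0.23252, and ∫ψ*·(−ħ²/2m · ψ'') dx = 0.54220, so ⟨T⟩ = 0.54220 / 0.23252.
⟨T⟩ = 2.3319.

2.332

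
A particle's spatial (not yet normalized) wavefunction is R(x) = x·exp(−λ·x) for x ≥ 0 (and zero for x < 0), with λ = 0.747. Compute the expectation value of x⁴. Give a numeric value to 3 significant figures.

72.3

⟨x⁴⟩ = ∫ x⁴·|R|² dx / ∫|R|² dx (integrals over the domain).
Every integrand reduces to terms xʲ·e^(−2λx) on [0, ∞); use ∫₀^∞ xʲ·e^(−2λx) dx = j!/(2λ)^(j+1).
State is unnormalized: ∫|R|² dx = 0.59976, and ∫R*·x⁴·R dx = 43.339, so ⟨x⁴⟩ = 43.339 / 0.59976.
⟨x⁴⟩ = 72.260.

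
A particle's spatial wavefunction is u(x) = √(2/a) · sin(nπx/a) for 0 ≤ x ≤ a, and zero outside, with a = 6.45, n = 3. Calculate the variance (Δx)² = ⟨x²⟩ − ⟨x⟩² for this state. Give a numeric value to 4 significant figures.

3.233

Compute ⟨x⟩ and ⟨x²⟩ separately, then (Δx)² = ⟨x²⟩ − ⟨x⟩².
With sin²θ = (1 − cos2θ)/2 on 0 ≤ x ≤ a: ∫sin²(nπx/a) dx = a/2, ∫x·sin²(nπx/a) dx = a²/4, ∫x²·sin²(nπx/a) dx = a³·(1/6 − 1/(4n²π²)); higher powers xᵏ the same way, integrating xᵏ·cos(2nπx/a) by parts.
⟨x⟩ = 3.2250 and ⟨x²⟩ = 13.633.
(Δx)² = 13.633 − (3.2250)² = 3.2327.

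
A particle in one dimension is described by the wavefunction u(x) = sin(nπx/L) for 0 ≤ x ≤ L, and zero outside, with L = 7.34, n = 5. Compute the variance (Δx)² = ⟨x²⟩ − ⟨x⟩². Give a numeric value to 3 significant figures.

Compute ⟨x⟩ and ⟨x²⟩ separately, then (Δx)² = ⟨x²⟩ − ⟨x⟩².
With sin²θ = (1 − cos2θ)/2 on 0 ≤ x ≤ L: ∫sin²(nπx/L) dx = L/2, ∫x·sin²(nπx/L) dx = L²/4, ∫x²·sin²(nπx/L) dx = L³·(1/6 − 1/(4n²π²)); higher powers xᵏ the same way, integrating xᵏ·cos(2nπx/L) by parts.
Normalization: ∫|u|² dx = 3.6700.
⟨x⟩ = 3.6700 and ⟨x²⟩ = 17.849.
(Δx)² = 17.849 − (3.6700)² = 4.3805.

4.38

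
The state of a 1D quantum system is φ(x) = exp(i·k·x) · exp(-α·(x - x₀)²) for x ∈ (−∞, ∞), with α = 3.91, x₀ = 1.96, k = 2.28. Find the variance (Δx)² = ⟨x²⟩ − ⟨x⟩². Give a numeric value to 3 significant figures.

0.0639

Compute ⟨x⟩ and ⟨x²⟩ separately, then (Δx)² = ⟨x²⟩ − ⟨x⟩².
Gaussian moments (u = x − x₀): ∫u^(2j)·e^(−2αu²) du = (2j−1)!!/(4α)^j · √(π/(2α)), odd powers integrate to 0; here √(π/(2α)) = 0.63383.
Normalization: ∫|φ|² dx = 0.63383.
⟨x⟩ = 1.9600 and ⟨x²⟩ = 3.9055.
(Δx)² = 3.9055 − (1.9600)² = 0.063939.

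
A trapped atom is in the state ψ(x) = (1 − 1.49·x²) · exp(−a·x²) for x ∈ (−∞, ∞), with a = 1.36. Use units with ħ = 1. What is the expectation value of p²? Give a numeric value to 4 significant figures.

p² ψ = −ħ² d²ψ/dx²; ⟨p²⟩ = −ħ² ∫ ψ*·ψ'' dx / ∫|ψ|² dx.
Expand each integrand as polynomial × e^(−2ax²) and use ∫x^(2j)·e^(−2ax²) dx = (2j−1)!!/(4a)^j · √(π/(2a)), odd powers → 0; here √(π/(2a)) = 1.0747. Differentiate with the product rule, d/dx e^(−ax²) = −2ax·e^(−ax²).
State is unnormalized: ∫|ψ|² dx = 0.72786, and ∫ψ*·(−ħ² ψ'') dx = 3.0298, so ⟨p²⟩ = 3.0298 / 0.72786.
⟨p²⟩ = 4.1626.

4.163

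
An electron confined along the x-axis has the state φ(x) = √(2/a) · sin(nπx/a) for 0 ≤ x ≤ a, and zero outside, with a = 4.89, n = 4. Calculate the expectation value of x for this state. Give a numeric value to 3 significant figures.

⟨x⟩ = ∫ x·|φ|² dx (integrals over the domain).
With sin²θ = (1 − cos2θ)/2 on 0 ≤ x ≤ a: ∫sin²(nπx/a) dx = a/2, ∫x·sin²(nπx/a) dx = a²/4, ∫x²·sin²(nπx/a) dx = a³·(1/6 − 1/(4n²π²)); higher powers xᵏ the same way, integrating xᵏ·cos(2nπx/a) by parts.
⟨x⟩ = 2.4450.

2.45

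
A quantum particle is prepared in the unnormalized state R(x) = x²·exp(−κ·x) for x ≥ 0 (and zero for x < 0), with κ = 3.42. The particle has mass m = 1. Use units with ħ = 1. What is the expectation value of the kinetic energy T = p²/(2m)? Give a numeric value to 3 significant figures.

1.95

T = −(ħ²/2m) d²/dx², so ⟨T⟩ = −(ħ²/2m) ∫ R*·R'' dx / ∫|R|² dx; with m = 1.
Differentiate x²·exp(−κ·x) with the product rule; every integrand then reduces to terms xʲ·e^(−2κx) on [0, ∞), with ∫₀^∞ xʲ·e^(−2κx) dx = j!/(2κ)^(j+1).
State is unnormalized: ∫|R|² dx = 0.0016030, and ∫R*·(−ħ²/2m · R'') dx = 0.0031249, so ⟨T⟩ = 0.0031249 / 0.0016030.
⟨T⟩ = 1.9494.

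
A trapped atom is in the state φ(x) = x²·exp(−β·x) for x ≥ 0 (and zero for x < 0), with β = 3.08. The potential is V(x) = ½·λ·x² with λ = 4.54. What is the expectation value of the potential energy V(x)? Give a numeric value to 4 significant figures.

1.795

⟨V⟩ = ∫ V(x)·|φ|² dx / ∫|φ|² dx.
Every integrand reduces to terms xʲ·e^(−2βx) on [0, ∞); use ∫₀^∞ xʲ·e^(−2βx) dx = j!/(2β)^(j+1).
State is unnormalized: ∫|φ|² dx = 0.0027059, and ∫φ*·V(x)·φ dx = 0.0048562, so ⟨V⟩ = 0.0048562 / 0.0027059.
⟨V⟩ = 1.7947.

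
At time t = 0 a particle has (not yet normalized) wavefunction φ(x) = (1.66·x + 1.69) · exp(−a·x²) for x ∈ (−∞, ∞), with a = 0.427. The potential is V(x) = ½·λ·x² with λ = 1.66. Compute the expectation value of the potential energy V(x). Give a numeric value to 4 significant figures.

0.8368

⟨V⟩ = ∫ V(x)·|φ|² dx / ∫|φ|² dx.
Expand each integrand as polynomial × e^(−2ax²) and use ∫x^(2j)·e^(−2ax²) dx = (2j−1)!!/(4a)^j · √(π/(2a)), odd powers → 0; here √(π/(2a)) = 1.9180.
State is unnormalized: ∫|φ|² dx = 8.5724, and ∫φ*·V(x)·φ dx = 7.1731, so ⟨V⟩ = 7.1731 / 8.5724.
⟨V⟩ = 0.83678.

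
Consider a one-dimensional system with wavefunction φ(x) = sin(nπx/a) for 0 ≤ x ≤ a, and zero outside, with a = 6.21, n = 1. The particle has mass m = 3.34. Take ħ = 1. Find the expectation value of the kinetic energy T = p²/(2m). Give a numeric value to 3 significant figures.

0.0383

T = −(ħ²/2m) d²/dx², so ⟨T⟩ = −(ħ²/2m) ∫ φ*·φ'' dx / ∫|φ|² dx; with m = 3.34.
d/dx sin(nπx/a) = (nπ/a)·cos(nπx/a) and d²/dx² sin(nπx/a) = −(nπ/a)²·sin(nπx/a); on 0 ≤ x ≤ a, ∫sin²(nπx/a) dx = a/2 and ∫sin(nπx/a)·cos(nπx/a) dx = 0.
State is unnormalized: ∫|φ|² dx = 3.1050, and ∫φ*·(−ħ²/2m · φ'') dx = 0.11896, so ⟨T⟩ = 0.11896 / 3.1050.
⟨T⟩ = 0.038312.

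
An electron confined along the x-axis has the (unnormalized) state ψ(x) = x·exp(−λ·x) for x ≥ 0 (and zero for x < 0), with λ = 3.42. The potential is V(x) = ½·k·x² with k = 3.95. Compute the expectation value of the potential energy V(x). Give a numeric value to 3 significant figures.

⟨V⟩ = ∫ V(x)·|ψ|² dx / ∫|ψ|² dx.
Every integrand reduces to terms xʲ·e^(−2λx) on [0, ∞); use ∫₀^∞ xʲ·e^(−2λx) dx = j!/(2λ)^(j+1).
State is unnormalized: ∫|ψ|² dx = 0.0062497, and ∫ψ*·V(x)·ψ dx = 0.0031659, so ⟨V⟩ = 0.0031659 / 0.0062497.
⟨V⟩ = 0.50657.

0.507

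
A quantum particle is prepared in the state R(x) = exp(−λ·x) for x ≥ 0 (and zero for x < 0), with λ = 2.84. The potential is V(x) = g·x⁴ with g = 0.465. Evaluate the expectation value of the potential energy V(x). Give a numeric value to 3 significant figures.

0.0107

⟨V⟩ = ∫ V(x)·|R|² dx / ∫|R|² dx.
Every integrand reduces to terms xʲ·e^(−2λx) on [0, ∞); use ∫₀^∞ xʲ·e^(−2λx) dx = j!/(2λ)^(j+1).
State is unnormalized: ∫|R|² dx = 0.17606, and ∫R*·V(x)·R dx = 0.0018877, so ⟨V⟩ = 0.0018877 / 0.17606.
⟨V⟩ = 0.010722.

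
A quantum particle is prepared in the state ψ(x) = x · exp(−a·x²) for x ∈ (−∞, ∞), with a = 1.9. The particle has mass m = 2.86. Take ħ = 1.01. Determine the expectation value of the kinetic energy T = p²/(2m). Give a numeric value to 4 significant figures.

T = −(ħ²/2m) d²/dx², so ⟨T⟩ = −(ħ²/2m) ∫ ψ*·ψ'' dx / ∫|ψ|² dx; with m = 2.86.
Expand each integrand as polynomial × e^(−2ax²) and use ∫x^(2j)·e^(−2ax²) dx = (2j−1)!!/(4a)^j · √(π/(2a)), odd powers → 0; here √(π/(2a)) = 0.90925. Differentiate with the product rule, d/dx e^(−ax²) = −2ax·e^(−ax²).
State is unnormalized: ∫|ψ|² dx = 0.11964, and ∫ψ*·(−ħ²/2m · ψ'') dx = 0.12162, so ⟨T⟩ = 0.12162 / 0.11964.
⟨T⟩ = 1.0165.

1.017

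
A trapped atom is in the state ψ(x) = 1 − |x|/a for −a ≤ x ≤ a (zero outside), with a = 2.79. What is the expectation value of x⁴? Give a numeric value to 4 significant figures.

⟨x⁴⟩ = ∫ x⁴·|ψ|² dx / ∫|ψ|² dx (integrals over the domain).
ψ is even, so ∫ over [−a, a] = 2∫₀ᵃ with ψ = 1 − x/a there: ∫₀ᵃ (1 − x/a)² dx = a/3, ∫₀ᵃ x²(1 − x/a)² dx = a³/30, ∫₀ᵃ x⁴(1 − x/a)² dx = a⁵/105.
State is unnormalized: ∫|ψ|² dx = 1.8600, and ∫ψ*·x⁴·ψ dx = 3.2200, so ⟨x⁴⟩ = 3.2200 / 1.8600.
⟨x⁴⟩ = 1.7312.

1.731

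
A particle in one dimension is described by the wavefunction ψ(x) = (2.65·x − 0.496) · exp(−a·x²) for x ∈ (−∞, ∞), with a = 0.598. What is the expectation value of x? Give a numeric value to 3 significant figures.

-0.345

⟨x⟩ = ∫ x·|ψ|² dx / ∫|ψ|² dx (integrals over the domain).
Expand each integrand as polynomial × e^(−2ax²) and use ∫x^(2j)·e^(−2ax²) dx = (2j−1)!!/(4a)^j · √(π/(2a)), odd powers → 0; here √(π/(2a)) = 1.6207.
State is unnormalized: ∫|ψ|² dx = 5.1569, and ∫ψ*·x·ψ dx = -1.7812, so ⟨x⟩ = -1.7812 / 5.1569.
⟨x⟩ = -0.34540.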